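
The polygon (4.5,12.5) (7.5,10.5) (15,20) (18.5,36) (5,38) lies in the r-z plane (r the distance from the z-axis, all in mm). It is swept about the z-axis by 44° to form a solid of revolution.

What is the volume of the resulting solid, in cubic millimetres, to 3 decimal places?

Volume = 2077.035 mm³

Profile (r,z), 5 vertices: (4.5,12.5) (7.5,10.5) (15,20) (18.5,36) (5,38)
edge 0: (4.5,12.5)→(7.5,10.5)  cross = 4.5·10.5 − 7.5·12.5 = -46.5000; (r_i+r_j)·cross = 12·-46.5000 = -558.0000
edge 1: (7.5,10.5)→(15,20)  cross = 7.5·20 − 15·10.5 = -7.5000; (r_i+r_j)·cross = 22.5·-7.5000 = -168.7500
edge 2: (15,20)→(18.5,36)  cross = 15·36 − 18.5·20 = 170.0000; (r_i+r_j)·cross = 33.5·170.0000 = 5695.0000
edge 3: (18.5,36)→(5,38)  cross = 18.5·38 − 5·36 = 523.0000; (r_i+r_j)·cross = 23.5·523.0000 = 12290.5000
edge 4: (5,38)→(4.5,12.5)  cross = 5·12.5 − 4.5·38 = -108.5000; (r_i+r_j)·cross = 9.5·-108.5000 = -1030.7500
Σcross = 530.5000 → A = |Σcross|/2 = 265.2500 mm²
Σ(r_i+r_j)·cross = 16228.0000 → first moment M = |Σ|/6 = 2704.6667
R_c = M/A = 2704.6667/265.2500 = 10.1967 mm
θ = 44° = 0.767945 rad
V = θ·R_c·A = 0.767945·10.1967·265.2500 = 2077.035 mm³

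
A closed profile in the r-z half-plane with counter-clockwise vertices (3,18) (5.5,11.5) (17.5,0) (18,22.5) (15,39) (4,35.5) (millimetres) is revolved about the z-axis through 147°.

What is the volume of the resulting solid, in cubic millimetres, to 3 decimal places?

Profile (r,z), 6 vertices: (3,18) (5.5,11.5) (17.5,0) (18,22.5) (15,39) (4,35.5)
edge 0: (3,18)→(5.5,11.5)  cross = 3·11.5 − 5.5·18 = -64.5000; (r_i+r_j)·cross = 8.5·-64.5000 = -548.2500
edge 1: (5.5,11.5)→(17.5,0)  cross = 5.5·0 − 17.5·11.5 = -201.2500; (r_i+r_j)·cross = 23·-201.2500 = -4628.7500
edge 2: (17.5,0)→(18,22.5)  cross = 17.5·22.5 − 18·0 = 393.7500; (r_i+r_j)·cross = 35.5·393.7500 = 13978.1250
edge 3: (18,22.5)→(15,39)  cross = 18·39 − 15·22.5 = 364.5000; (r_i+r_j)·cross = 33·364.5000 = 12028.5000
edge 4: (15,39)→(4,35.5)  cross = 15·35.5 − 4·39 = 376.5000; (r_i+r_j)·cross = 19·376.5000 = 7153.5000
edge 5: (4,35.5)→(3,18)  cross = 4·18 − 3·35.5 = -34.5000; (r_i+r_j)·cross = 7·-34.5000 = -241.5000
Σcross = 834.5000 → A = |Σcross|/2 = 417.2500 mm²
Σ(r_i+r_j)·cross = 27741.6250 → first moment M = |Σ|/6 = 4623.6042
R_c = M/A = 4623.6042/417.2500 = 11.0811 mm
θ = 147° = 2.565634 rad
V = θ·R_c·A = 2.565634·11.0811·417.2500 = 11862.476 mm³

Volume = 11862.476 mm³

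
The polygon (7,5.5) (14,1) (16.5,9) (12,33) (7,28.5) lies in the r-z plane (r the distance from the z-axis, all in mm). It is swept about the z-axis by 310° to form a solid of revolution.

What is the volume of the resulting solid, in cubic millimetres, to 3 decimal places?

Volume = 12773.338 mm³

Profile (r,z), 5 vertices: (7,5.5) (14,1) (16.5,9) (12,33) (7,28.5)
edge 0: (7,5.5)→(14,1)  cross = 7·1 − 14·5.5 = -70.0000; (r_i+r_j)·cross = 21·-70.0000 = -1470.0000
edge 1: (14,1)→(16.5,9)  cross = 14·9 − 16.5·1 = 109.5000; (r_i+r_j)·cross = 30.5·109.5000 = 3339.7500
edge 2: (16.5,9)→(12,33)  cross = 16.5·33 − 12·9 = 436.5000; (r_i+r_j)·cross = 28.5·436.5000 = 12440.2500
edge 3: (12,33)→(7,28.5)  cross = 12·28.5 − 7·33 = 111.0000; (r_i+r_j)·cross = 19·111.0000 = 2109.0000
edge 4: (7,28.5)→(7,5.5)  cross = 7·5.5 − 7·28.5 = -161.0000; (r_i+r_j)·cross = 14·-161.0000 = -2254.0000
Σcross = 426.0000 → A = |Σcross|/2 = 213.0000 mm²
Σ(r_i+r_j)·cross = 14165.0000 → first moment M = |Σ|/6 = 2360.8333
R_c = M/A = 2360.8333/213.0000 = 11.0837 mm
θ = 310° = 5.410521 rad
V = θ·R_c·A = 5.410521·11.0837·213.0000 = 12773.338 mm³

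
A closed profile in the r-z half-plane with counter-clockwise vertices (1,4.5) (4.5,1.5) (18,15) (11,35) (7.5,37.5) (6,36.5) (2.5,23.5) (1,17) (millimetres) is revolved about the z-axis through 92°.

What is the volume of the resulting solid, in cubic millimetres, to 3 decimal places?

Volume = 4868.123 mm³

Profile (r,z), 8 vertices: (1,4.5) (4.5,1.5) (18,15) (11,35) (7.5,37.5) (6,36.5) (2.5,23.5) (1,17)
edge 0: (1,4.5)→(4.5,1.5)  cross = 1·1.5 − 4.5·4.5 = -18.7500; (r_i+r_j)·cross = 5.5·-18.7500 = -103.1250
edge 1: (4.5,1.5)→(18,15)  cross = 4.5·15 − 18·1.5 = 40.5000; (r_i+r_j)·cross = 22.5·40.5000 = 911.2500
edge 2: (18,15)→(11,35)  cross = 18·35 − 11·15 = 465.0000; (r_i+r_j)·cross = 29·465.0000 = 13485.0000
edge 3: (11,35)→(7.5,37.5)  cross = 11·37.5 − 7.5·35 = 150.0000; (r_i+r_j)·cross = 18.5·150.0000 = 2775.0000
edge 4: (7.5,37.5)→(6,36.5)  cross = 7.5·36.5 − 6·37.5 = 48.7500; (r_i+r_j)·cross = 13.5·48.7500 = 658.1250
edge 5: (6,36.5)→(2.5,23.5)  cross = 6·23.5 − 2.5·36.5 = 49.7500; (r_i+r_j)·cross = 8.5·49.7500 = 422.8750
edge 6: (2.5,23.5)→(1,17)  cross = 2.5·17 − 1·23.5 = 19.0000; (r_i+r_j)·cross = 3.5·19.0000 = 66.5000
edge 7: (1,17)→(1,4.5)  cross = 1·4.5 − 1·17 = -12.5000; (r_i+r_j)·cross = 2·-12.5000 = -25.0000
Σcross = 741.7500 → A = |Σcross|/2 = 370.8750 mm²
Σ(r_i+r_j)·cross = 18190.6250 → first moment M = |Σ|/6 = 3031.7708
R_c = M/A = 3031.7708/370.8750 = 8.1746 mm
θ = 92° = 1.605703 rad
V = θ·R_c·A = 1.605703·8.1746·370.8750 = 4868.123 mm³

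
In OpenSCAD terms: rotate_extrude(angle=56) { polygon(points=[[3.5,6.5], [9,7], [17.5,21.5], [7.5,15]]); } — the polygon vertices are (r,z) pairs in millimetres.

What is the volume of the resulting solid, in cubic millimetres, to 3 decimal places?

Volume = 642.875 mm³

Profile (r,z), 4 vertices: (3.5,6.5) (9,7) (17.5,21.5) (7.5,15)
edge 0: (3.5,6.5)→(9,7)  cross = 3.5·7 − 9·6.5 = -34.0000; (r_i+r_j)·cross = 12.5·-34.0000 = -425.0000
edge 1: (9,7)→(17.5,21.5)  cross = 9·21.5 − 17.5·7 = 71.0000; (r_i+r_j)·cross = 26.5·71.0000 = 1881.5000
edge 2: (17.5,21.5)→(7.5,15)  cross = 17.5·15 − 7.5·21.5 = 101.2500; (r_i+r_j)·cross = 25·101.2500 = 2531.2500
edge 3: (7.5,15)→(3.5,6.5)  cross = 7.5·6.5 − 3.5·15 = -3.7500; (r_i+r_j)·cross = 11·-3.7500 = -41.2500
Σcross = 134.5000 → A = |Σcross|/2 = 67.2500 mm²
Σ(r_i+r_j)·cross = 3946.5000 → first moment M = |Σ|/6 = 657.7500
R_c = M/A = 657.7500/67.2500 = 9.7807 mm
θ = 56° = 0.977384 rad
V = θ·R_c·A = 0.977384·9.7807·67.2500 = 642.875 mm³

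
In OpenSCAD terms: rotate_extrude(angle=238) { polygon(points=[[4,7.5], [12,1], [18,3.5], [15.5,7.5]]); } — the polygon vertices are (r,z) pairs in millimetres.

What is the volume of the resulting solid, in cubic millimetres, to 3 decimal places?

Profile (r,z), 4 vertices: (4,7.5) (12,1) (18,3.5) (15.5,7.5)
edge 0: (4,7.5)→(12,1)  cross = 4·1 − 12·7.5 = -86.0000; (r_i+r_j)·cross = 16·-86.0000 = -1376.0000
edge 1: (12,1)→(18,3.5)  cross = 12·3.5 − 18·1 = 24.0000; (r_i+r_j)·cross = 30·24.0000 = 720.0000
edge 2: (18,3.5)→(15.5,7.5)  cross = 18·7.5 − 15.5·3.5 = 80.7500; (r_i+r_j)·cross = 33.5·80.7500 = 2705.1250
edge 3: (15.5,7.5)→(4,7.5)  cross = 15.5·7.5 − 4·7.5 = 86.2500; (r_i+r_j)·cross = 19.5·86.2500 = 1681.8750
Σcross = 105.0000 → A = |Σcross|/2 = 52.5000 mm²
Σ(r_i+r_j)·cross = 3731.0000 → first moment M = |Σ|/6 = 621.8333
R_c = M/A = 621.8333/52.5000 = 11.8444 mm
θ = 238° = 4.153884 rad
V = θ·R_c·A = 4.153884·11.8444·52.5000 = 2583.023 mm³

Volume = 2583.023 mm³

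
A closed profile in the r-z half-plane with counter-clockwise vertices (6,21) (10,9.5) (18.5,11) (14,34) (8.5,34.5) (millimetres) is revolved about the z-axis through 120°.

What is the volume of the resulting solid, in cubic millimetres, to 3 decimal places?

Volume = 5259.506 mm³

Profile (r,z), 5 vertices: (6,21) (10,9.5) (18.5,11) (14,34) (8.5,34.5)
edge 0: (6,21)→(10,9.5)  cross = 6·9.5 − 10·21 = -153.0000; (r_i+r_j)·cross = 16·-153.0000 = -2448.0000
edge 1: (10,9.5)→(18.5,11)  cross = 10·11 − 18.5·9.5 = -65.7500; (r_i+r_j)·cross = 28.5·-65.7500 = -1873.8750
edge 2: (18.5,11)→(14,34)  cross = 18.5·34 − 14·11 = 475.0000; (r_i+r_j)·cross = 32.5·475.0000 = 15437.5000
edge 3: (14,34)→(8.5,34.5)  cross = 14·34.5 − 8.5·34 = 194.0000; (r_i+r_j)·cross = 22.5·194.0000 = 4365.0000
edge 4: (8.5,34.5)→(6,21)  cross = 8.5·21 − 6·34.5 = -28.5000; (r_i+r_j)·cross = 14.5·-28.5000 = -413.2500
Σcross = 421.7500 → A = |Σcross|/2 = 210.8750 mm²
Σ(r_i+r_j)·cross = 15067.3750 → first moment M = |Σ|/6 = 2511.2292
R_c = M/A = 2511.2292/210.8750 = 11.9086 mm
θ = 120° = 2.094395 rad
V = θ·R_c·A = 2.094395·11.9086·210.8750 = 5259.506 mm³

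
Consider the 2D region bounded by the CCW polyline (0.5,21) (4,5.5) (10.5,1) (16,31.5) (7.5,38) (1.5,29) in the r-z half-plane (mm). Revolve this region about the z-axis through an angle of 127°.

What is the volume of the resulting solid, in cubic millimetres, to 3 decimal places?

Volume = 6431.927 mm³

Profile (r,z), 6 vertices: (0.5,21) (4,5.5) (10.5,1) (16,31.5) (7.5,38) (1.5,29)
edge 0: (0.5,21)→(4,5.5)  cross = 0.5·5.5 − 4·21 = -81.2500; (r_i+r_j)·cross = 4.5·-81.2500 = -365.6250
edge 1: (4,5.5)→(10.5,1)  cross = 4·1 − 10.5·5.5 = -53.7500; (r_i+r_j)·cross = 14.5·-53.7500 = -779.3750
edge 2: (10.5,1)→(16,31.5)  cross = 10.5·31.5 − 16·1 = 314.7500; (r_i+r_j)·cross = 26.5·314.7500 = 8340.8750
edge 3: (16,31.5)→(7.5,38)  cross = 16·38 − 7.5·31.5 = 371.7500; (r_i+r_j)·cross = 23.5·371.7500 = 8736.1250
edge 4: (7.5,38)→(1.5,29)  cross = 7.5·29 − 1.5·38 = 160.5000; (r_i+r_j)·cross = 9·160.5000 = 1444.5000
edge 5: (1.5,29)→(0.5,21)  cross = 1.5·21 − 0.5·29 = 17.0000; (r_i+r_j)·cross = 2·17.0000 = 34.0000
Σcross = 729.0000 → A = |Σcross|/2 = 364.5000 mm²
Σ(r_i+r_j)·cross = 17410.5000 → first moment M = |Σ|/6 = 2901.7500
R_c = M/A = 2901.7500/364.5000 = 7.9609 mm
θ = 127° = 2.216568 rad
V = θ·R_c·A = 2.216568·7.9609·364.5000 = 6431.927 mm³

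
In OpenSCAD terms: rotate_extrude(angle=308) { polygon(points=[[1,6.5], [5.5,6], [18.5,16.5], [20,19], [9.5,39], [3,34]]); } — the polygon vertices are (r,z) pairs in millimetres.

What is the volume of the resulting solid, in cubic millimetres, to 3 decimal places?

Profile (r,z), 6 vertices: (1,6.5) (5.5,6) (18.5,16.5) (20,19) (9.5,39) (3,34)
edge 0: (1,6.5)→(5.5,6)  cross = 1·6 − 5.5·6.5 = -29.7500; (r_i+r_j)·cross = 6.5·-29.7500 = -193.3750
edge 1: (5.5,6)→(18.5,16.5)  cross = 5.5·16.5 − 18.5·6 = -20.2500; (r_i+r_j)·cross = 24·-20.2500 = -486.0000
edge 2: (18.5,16.5)→(20,19)  cross = 18.5·19 − 20·16.5 = 21.5000; (r_i+r_j)·cross = 38.5·21.5000 = 827.7500
edge 3: (20,19)→(9.5,39)  cross = 20·39 − 9.5·19 = 599.5000; (r_i+r_j)·cross = 29.5·599.5000 = 17685.2500
edge 4: (9.5,39)→(3,34)  cross = 9.5·34 − 3·39 = 206.0000; (r_i+r_j)·cross = 12.5·206.0000 = 2575.0000
edge 5: (3,34)→(1,6.5)  cross = 3·6.5 − 1·34 = -14.5000; (r_i+r_j)·cross = 4·-14.5000 = -58.0000
Σcross = 762.5000 → A = |Σcross|/2 = 381.2500 mm²
Σ(r_i+r_j)·cross = 20350.6250 → first moment M = |Σ|/6 = 3391.7708
R_c = M/A = 3391.7708/381.2500 = 8.8964 mm
θ = 308° = 5.375614 rad
V = θ·R_c·A = 5.375614·8.8964·381.2500 = 18232.851 mm³

Volume = 18232.851 mm³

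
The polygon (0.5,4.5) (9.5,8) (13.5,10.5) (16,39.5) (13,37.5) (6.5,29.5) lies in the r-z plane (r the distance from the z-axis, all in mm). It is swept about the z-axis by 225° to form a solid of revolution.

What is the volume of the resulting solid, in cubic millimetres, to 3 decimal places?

Profile (r,z), 6 vertices: (0.5,4.5) (9.5,8) (13.5,10.5) (16,39.5) (13,37.5) (6.5,29.5)
edge 0: (0.5,4.5)→(9.5,8)  cross = 0.5·8 − 9.5·4.5 = -38.7500; (r_i+r_j)·cross = 10·-38.7500 = -387.5000
edge 1: (9.5,8)→(13.5,10.5)  cross = 9.5·10.5 − 13.5·8 = -8.2500; (r_i+r_j)·cross = 23·-8.2500 = -189.7500
edge 2: (13.5,10.5)→(16,39.5)  cross = 13.5·39.5 − 16·10.5 = 365.2500; (r_i+r_j)·cross = 29.5·365.2500 = 10774.8750
edge 3: (16,39.5)→(13,37.5)  cross = 16·37.5 − 13·39.5 = 86.5000; (r_i+r_j)·cross = 29·86.5000 = 2508.5000
edge 4: (13,37.5)→(6.5,29.5)  cross = 13·29.5 − 6.5·37.5 = 139.7500; (r_i+r_j)·cross = 19.5·139.7500 = 2725.1250
edge 5: (6.5,29.5)→(0.5,4.5)  cross = 6.5·4.5 − 0.5·29.5 = 14.5000; (r_i+r_j)·cross = 7·14.5000 = 101.5000
Σcross = 559.0000 → A = |Σcross|/2 = 279.5000 mm²
Σ(r_i+r_j)·cross = 15532.7500 → first moment M = |Σ|/6 = 2588.7917
R_c = M/A = 2588.7917/279.5000 = 9.2622 mm
θ = 225° = 3.926991 rad
V = θ·R_c·A = 3.926991·9.2622·279.5000 = 10166.161 mm³

Volume = 10166.161 mm³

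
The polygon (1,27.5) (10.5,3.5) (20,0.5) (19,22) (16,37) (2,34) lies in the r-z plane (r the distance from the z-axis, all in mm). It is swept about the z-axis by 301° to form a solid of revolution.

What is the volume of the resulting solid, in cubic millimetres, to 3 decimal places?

Profile (r,z), 6 vertices: (1,27.5) (10.5,3.5) (20,0.5) (19,22) (16,37) (2,34)
edge 0: (1,27.5)→(10.5,3.5)  cross = 1·3.5 − 10.5·27.5 = -285.2500; (r_i+r_j)·cross = 11.5·-285.2500 = -3280.3750
edge 1: (10.5,3.5)→(20,0.5)  cross = 10.5·0.5 − 20·3.5 = -64.7500; (r_i+r_j)·cross = 30.5·-64.7500 = -1974.8750
edge 2: (20,0.5)→(19,22)  cross = 20·22 − 19·0.5 = 430.5000; (r_i+r_j)·cross = 39·430.5000 = 16789.5000
edge 3: (19,22)→(16,37)  cross = 19·37 − 16·22 = 351.0000; (r_i+r_j)·cross = 35·351.0000 = 12285.0000
edge 4: (16,37)→(2,34)  cross = 16·34 − 2·37 = 470.0000; (r_i+r_j)·cross = 18·470.0000 = 8460.0000
edge 5: (2,34)→(1,27.5)  cross = 2·27.5 − 1·34 = 21.0000; (r_i+r_j)·cross = 3·21.0000 = 63.0000
Σcross = 922.5000 → A = |Σcross|/2 = 461.2500 mm²
Σ(r_i+r_j)·cross = 32342.2500 → first moment M = |Σ|/6 = 5390.3750
R_c = M/A = 5390.3750/461.2500 = 11.6864 mm
θ = 301° = 5.253441 rad
V = θ·R_c·A = 5.253441·11.6864·461.2500 = 28318.017 mm³

Volume = 28318.017 mm³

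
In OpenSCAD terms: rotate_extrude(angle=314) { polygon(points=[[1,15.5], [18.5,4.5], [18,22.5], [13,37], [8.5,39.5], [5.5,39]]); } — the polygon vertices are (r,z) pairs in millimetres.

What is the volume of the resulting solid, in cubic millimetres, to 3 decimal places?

Profile (r,z), 6 vertices: (1,15.5) (18.5,4.5) (18,22.5) (13,37) (8.5,39.5) (5.5,39)
edge 0: (1,15.5)→(18.5,4.5)  cross = 1·4.5 − 18.5·15.5 = -282.2500; (r_i+r_j)·cross = 19.5·-282.2500 = -5503.8750
edge 1: (18.5,4.5)→(18,22.5)  cross = 18.5·22.5 − 18·4.5 = 335.2500; (r_i+r_j)·cross = 36.5·335.2500 = 12236.6250
edge 2: (18,22.5)→(13,37)  cross = 18·37 − 13·22.5 = 373.5000; (r_i+r_j)·cross = 31·373.5000 = 11578.5000
edge 3: (13,37)→(8.5,39.5)  cross = 13·39.5 − 8.5·37 = 199.0000; (r_i+r_j)·cross = 21.5·199.0000 = 4278.5000
edge 4: (8.5,39.5)→(5.5,39)  cross = 8.5·39 − 5.5·39.5 = 114.2500; (r_i+r_j)·cross = 14·114.2500 = 1599.5000
edge 5: (5.5,39)→(1,15.5)  cross = 5.5·15.5 − 1·39 = 46.2500; (r_i+r_j)·cross = 6.5·46.2500 = 300.6250
Σcross = 786.0000 → A = |Σcross|/2 = 393.0000 mm²
Σ(r_i+r_j)·cross = 24489.8750 → first moment M = |Σ|/6 = 4081.6458
R_c = M/A = 4081.6458/393.0000 = 10.3859 mm
θ = 314° = 5.480334 rad
V = θ·R_c·A = 5.480334·10.3859·393.0000 = 22368.782 mm³

Volume = 22368.782 mm³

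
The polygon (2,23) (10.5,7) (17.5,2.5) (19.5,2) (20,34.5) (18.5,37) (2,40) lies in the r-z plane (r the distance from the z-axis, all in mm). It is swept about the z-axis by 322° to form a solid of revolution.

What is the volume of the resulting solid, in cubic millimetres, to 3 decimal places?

Volume = 34076.160 mm³

Profile (r,z), 7 vertices: (2,23) (10.5,7) (17.5,2.5) (19.5,2) (20,34.5) (18.5,37) (2,40)
edge 0: (2,23)→(10.5,7)  cross = 2·7 − 10.5·23 = -227.5000; (r_i+r_j)·cross = 12.5·-227.5000 = -2843.7500
edge 1: (10.5,7)→(17.5,2.5)  cross = 10.5·2.5 − 17.5·7 = -96.2500; (r_i+r_j)·cross = 28·-96.2500 = -2695.0000
edge 2: (17.5,2.5)→(19.5,2)  cross = 17.5·2 − 19.5·2.5 = -13.7500; (r_i+r_j)·cross = 37·-13.7500 = -508.7500
edge 3: (19.5,2)→(20,34.5)  cross = 19.5·34.5 − 20·2 = 632.7500; (r_i+r_j)·cross = 39.5·632.7500 = 24993.6250
edge 4: (20,34.5)→(18.5,37)  cross = 20·37 − 18.5·34.5 = 101.7500; (r_i+r_j)·cross = 38.5·101.7500 = 3917.3750
edge 5: (18.5,37)→(2,40)  cross = 18.5·40 − 2·37 = 666.0000; (r_i+r_j)·cross = 20.5·666.0000 = 13653.0000
edge 6: (2,40)→(2,23)  cross = 2·23 − 2·40 = -34.0000; (r_i+r_j)·cross = 4·-34.0000 = -136.0000
Σcross = 1029.0000 → A = |Σcross|/2 = 514.5000 mm²
Σ(r_i+r_j)·cross = 36380.5000 → first moment M = |Σ|/6 = 6063.4167
R_c = M/A = 6063.4167/514.5000 = 11.7851 mm
θ = 322° = 5.619960 rad
V = θ·R_c·A = 5.619960·11.7851·514.5000 = 34076.160 mm³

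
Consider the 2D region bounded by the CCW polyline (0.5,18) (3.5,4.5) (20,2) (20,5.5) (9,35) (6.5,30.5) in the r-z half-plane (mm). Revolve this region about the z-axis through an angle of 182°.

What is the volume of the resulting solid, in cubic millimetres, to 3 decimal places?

Volume = 11071.026 mm³

Profile (r,z), 6 vertices: (0.5,18) (3.5,4.5) (20,2) (20,5.5) (9,35) (6.5,30.5)
edge 0: (0.5,18)→(3.5,4.5)  cross = 0.5·4.5 − 3.5·18 = -60.7500; (r_i+r_j)·cross = 4·-60.7500 = -243.0000
edge 1: (3.5,4.5)→(20,2)  cross = 3.5·2 − 20·4.5 = -83.0000; (r_i+r_j)·cross = 23.5·-83.0000 = -1950.5000
edge 2: (20,2)→(20,5.5)  cross = 20·5.5 − 20·2 = 70.0000; (r_i+r_j)·cross = 40·70.0000 = 2800.0000
edge 3: (20,5.5)→(9,35)  cross = 20·35 − 9·5.5 = 650.5000; (r_i+r_j)·cross = 29·650.5000 = 18864.5000
edge 4: (9,35)→(6.5,30.5)  cross = 9·30.5 − 6.5·35 = 47.0000; (r_i+r_j)·cross = 15.5·47.0000 = 728.5000
edge 5: (6.5,30.5)→(0.5,18)  cross = 6.5·18 − 0.5·30.5 = 101.7500; (r_i+r_j)·cross = 7·101.7500 = 712.2500
Σcross = 725.5000 → A = |Σcross|/2 = 362.7500 mm²
Σ(r_i+r_j)·cross = 20911.7500 → first moment M = |Σ|/6 = 3485.2917
R_c = M/A = 3485.2917/362.7500 = 9.6080 mm
θ = 182° = 3.176499 rad
V = θ·R_c·A = 3.176499·9.6080·362.7500 = 11071.026 mm³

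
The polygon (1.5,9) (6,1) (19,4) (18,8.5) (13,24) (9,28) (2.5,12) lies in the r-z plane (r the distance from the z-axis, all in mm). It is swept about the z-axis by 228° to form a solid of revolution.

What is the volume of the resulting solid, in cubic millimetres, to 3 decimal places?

Profile (r,z), 7 vertices: (1.5,9) (6,1) (19,4) (18,8.5) (13,24) (9,28) (2.5,12)
edge 0: (1.5,9)→(6,1)  cross = 1.5·1 − 6·9 = -52.5000; (r_i+r_j)·cross = 7.5·-52.5000 = -393.7500
edge 1: (6,1)→(19,4)  cross = 6·4 − 19·1 = 5.0000; (r_i+r_j)·cross = 25·5.0000 = 125.0000
edge 2: (19,4)→(18,8.5)  cross = 19·8.5 − 18·4 = 89.5000; (r_i+r_j)·cross = 37·89.5000 = 3311.5000
edge 3: (18,8.5)→(13,24)  cross = 18·24 − 13·8.5 = 321.5000; (r_i+r_j)·cross = 31·321.5000 = 9966.5000
edge 4: (13,24)→(9,28)  cross = 13·28 − 9·24 = 148.0000; (r_i+r_j)·cross = 22·148.0000 = 3256.0000
edge 5: (9,28)→(2.5,12)  cross = 9·12 − 2.5·28 = 38.0000; (r_i+r_j)·cross = 11.5·38.0000 = 437.0000
edge 6: (2.5,12)→(1.5,9)  cross = 2.5·9 − 1.5·12 = 4.5000; (r_i+r_j)·cross = 4·4.5000 = 18.0000
Σcross = 554.0000 → A = |Σcross|/2 = 277.0000 mm²
Σ(r_i+r_j)·cross = 16720.2500 → first moment M = |Σ|/6 = 2786.7083
R_c = M/A = 2786.7083/277.0000 = 10.0603 mm
θ = 228° = 3.979351 rad
V = θ·R_c·A = 3.979351·10.0603·277.0000 = 11089.290 mm³

Volume = 11089.290 mm³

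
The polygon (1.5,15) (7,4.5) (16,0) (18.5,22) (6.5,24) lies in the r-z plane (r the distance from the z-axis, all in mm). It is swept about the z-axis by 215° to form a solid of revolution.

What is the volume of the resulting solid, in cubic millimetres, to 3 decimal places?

Profile (r,z), 5 vertices: (1.5,15) (7,4.5) (16,0) (18.5,22) (6.5,24)
edge 0: (1.5,15)→(7,4.5)  cross = 1.5·4.5 − 7·15 = -98.2500; (r_i+r_j)·cross = 8.5·-98.2500 = -835.1250
edge 1: (7,4.5)→(16,0)  cross = 7·0 − 16·4.5 = -72.0000; (r_i+r_j)·cross = 23·-72.0000 = -1656.0000
edge 2: (16,0)→(18.5,22)  cross = 16·22 − 18.5·0 = 352.0000; (r_i+r_j)·cross = 34.5·352.0000 = 12144.0000
edge 3: (18.5,22)→(6.5,24)  cross = 18.5·24 − 6.5·22 = 301.0000; (r_i+r_j)·cross = 25·301.0000 = 7525.0000
edge 4: (6.5,24)→(1.5,15)  cross = 6.5·15 − 1.5·24 = 61.5000; (r_i+r_j)·cross = 8·61.5000 = 492.0000
Σcross = 544.2500 → A = |Σcross|/2 = 272.1250 mm²
Σ(r_i+r_j)·cross = 17669.8750 → first moment M = |Σ|/6 = 2944.9792
R_c = M/A = 2944.9792/272.1250 = 10.8222 mm
θ = 215° = 3.752458 rad
V = θ·R_c·A = 3.752458·10.8222·272.1250 = 11050.910 mm³

Volume = 11050.910 mm³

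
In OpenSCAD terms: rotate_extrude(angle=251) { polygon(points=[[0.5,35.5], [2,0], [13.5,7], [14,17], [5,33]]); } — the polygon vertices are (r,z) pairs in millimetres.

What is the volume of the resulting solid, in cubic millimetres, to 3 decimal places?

Volume = 8545.617 mm³

Profile (r,z), 5 vertices: (0.5,35.5) (2,0) (13.5,7) (14,17) (5,33)
edge 0: (0.5,35.5)→(2,0)  cross = 0.5·0 − 2·35.5 = -71.0000; (r_i+r_j)·cross = 2.5·-71.0000 = -177.5000
edge 1: (2,0)→(13.5,7)  cross = 2·7 − 13.5·0 = 14.0000; (r_i+r_j)·cross = 15.5·14.0000 = 217.0000
edge 2: (13.5,7)→(14,17)  cross = 13.5·17 − 14·7 = 131.5000; (r_i+r_j)·cross = 27.5·131.5000 = 3616.2500
edge 3: (14,17)→(5,33)  cross = 14·33 − 5·17 = 377.0000; (r_i+r_j)·cross = 19·377.0000 = 7163.0000
edge 4: (5,33)→(0.5,35.5)  cross = 5·35.5 − 0.5·33 = 161.0000; (r_i+r_j)·cross = 5.5·161.0000 = 885.5000
Σcross = 612.5000 → A = |Σcross|/2 = 306.2500 mm²
Σ(r_i+r_j)·cross = 11704.2500 → first moment M = |Σ|/6 = 1950.7083
R_c = M/A = 1950.7083/306.2500 = 6.3697 mm
θ = 251° = 4.380776 rad
V = θ·R_c·A = 4.380776·6.3697·306.2500 = 8545.617 mm³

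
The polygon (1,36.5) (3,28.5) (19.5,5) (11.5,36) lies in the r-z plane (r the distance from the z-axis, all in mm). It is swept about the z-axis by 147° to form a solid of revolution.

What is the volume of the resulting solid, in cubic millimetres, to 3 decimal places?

Profile (r,z), 4 vertices: (1,36.5) (3,28.5) (19.5,5) (11.5,36)
edge 0: (1,36.5)→(3,28.5)  cross = 1·28.5 − 3·36.5 = -81.0000; (r_i+r_j)·cross = 4·-81.0000 = -324.0000
edge 1: (3,28.5)→(19.5,5)  cross = 3·5 − 19.5·28.5 = -540.7500; (r_i+r_j)·cross = 22.5·-540.7500 = -12166.8750
edge 2: (19.5,5)→(11.5,36)  cross = 19.5·36 − 11.5·5 = 644.5000; (r_i+r_j)·cross = 31·644.5000 = 19979.5000
edge 3: (11.5,36)→(1,36.5)  cross = 11.5·36.5 − 1·36 = 383.7500; (r_i+r_j)·cross = 12.5·383.7500 = 4796.8750
Σcross = 406.5000 → A = |Σcross|/2 = 203.2500 mm²
Σ(r_i+r_j)·cross = 12285.5000 → first moment M = |Σ|/6 = 2047.5833
R_c = M/A = 2047.5833/203.2500 = 10.0742 mm
θ = 147° = 2.565634 rad
V = θ·R_c·A = 2.565634·10.0742·203.2500 = 5253.349 mm³

Volume = 5253.349 mm³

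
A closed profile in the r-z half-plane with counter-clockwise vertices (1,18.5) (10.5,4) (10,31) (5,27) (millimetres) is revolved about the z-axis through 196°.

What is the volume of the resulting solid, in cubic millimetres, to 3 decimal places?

Profile (r,z), 4 vertices: (1,18.5) (10.5,4) (10,31) (5,27)
edge 0: (1,18.5)→(10.5,4)  cross = 1·4 − 10.5·18.5 = -190.2500; (r_i+r_j)·cross = 11.5·-190.2500 = -2187.8750
edge 1: (10.5,4)→(10,31)  cross = 10.5·31 − 10·4 = 285.5000; (r_i+r_j)·cross = 20.5·285.5000 = 5852.7500
edge 2: (10,31)→(5,27)  cross = 10·27 − 5·31 = 115.0000; (r_i+r_j)·cross = 15·115.0000 = 1725.0000
edge 3: (5,27)→(1,18.5)  cross = 5·18.5 − 1·27 = 65.5000; (r_i+r_j)·cross = 6·65.5000 = 393.0000
Σcross = 275.7500 → A = |Σcross|/2 = 137.8750 mm²
Σ(r_i+r_j)·cross = 5782.8750 → first moment M = |Σ|/6 = 963.8125
R_c = M/A = 963.8125/137.8750 = 6.9905 mm
θ = 196° = 3.420845 rad
V = θ·R_c·A = 3.420845·6.9905·137.8750 = 3297.053 mm³

Volume = 3297.053 mm³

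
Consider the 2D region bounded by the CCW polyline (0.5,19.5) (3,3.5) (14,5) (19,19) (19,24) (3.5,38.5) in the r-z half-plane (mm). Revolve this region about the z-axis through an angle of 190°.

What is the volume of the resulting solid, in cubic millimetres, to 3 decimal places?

Volume = 12845.082 mm³

Profile (r,z), 6 vertices: (0.5,19.5) (3,3.5) (14,5) (19,19) (19,24) (3.5,38.5)
edge 0: (0.5,19.5)→(3,3.5)  cross = 0.5·3.5 − 3·19.5 = -56.7500; (r_i+r_j)·cross = 3.5·-56.7500 = -198.6250
edge 1: (3,3.5)→(14,5)  cross = 3·5 − 14·3.5 = -34.0000; (r_i+r_j)·cross = 17·-34.0000 = -578.0000
edge 2: (14,5)→(19,19)  cross = 14·19 − 19·5 = 171.0000; (r_i+r_j)·cross = 33·171.0000 = 5643.0000
edge 3: (19,19)→(19,24)  cross = 19·24 − 19·19 = 95.0000; (r_i+r_j)·cross = 38·95.0000 = 3610.0000
edge 4: (19,24)→(3.5,38.5)  cross = 19·38.5 − 3.5·24 = 647.5000; (r_i+r_j)·cross = 22.5·647.5000 = 14568.7500
edge 5: (3.5,38.5)→(0.5,19.5)  cross = 3.5·19.5 − 0.5·38.5 = 49.0000; (r_i+r_j)·cross = 4·49.0000 = 196.0000
Σcross = 871.7500 → A = |Σcross|/2 = 435.8750 mm²
Σ(r_i+r_j)·cross = 23241.1250 → first moment M = |Σ|/6 = 3873.5208
R_c = M/A = 3873.5208/435.8750 = 8.8868 mm
θ = 190° = 3.316126 rad
V = θ·R_c·A = 3.316126·8.8868·435.8750 = 12845.082 mm³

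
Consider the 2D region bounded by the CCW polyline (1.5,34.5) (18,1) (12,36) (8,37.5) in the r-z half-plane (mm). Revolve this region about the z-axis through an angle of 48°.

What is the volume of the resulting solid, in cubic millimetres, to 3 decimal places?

Volume = 1721.226 mm³

Profile (r,z), 4 vertices: (1.5,34.5) (18,1) (12,36) (8,37.5)
edge 0: (1.5,34.5)→(18,1)  cross = 1.5·1 − 18·34.5 = -619.5000; (r_i+r_j)·cross = 19.5·-619.5000 = -12080.2500
edge 1: (18,1)→(12,36)  cross = 18·36 − 12·1 = 636.0000; (r_i+r_j)·cross = 30·636.0000 = 19080.0000
edge 2: (12,36)→(8,37.5)  cross = 12·37.5 − 8·36 = 162.0000; (r_i+r_j)·cross = 20·162.0000 = 3240.0000
edge 3: (8,37.5)→(1.5,34.5)  cross = 8·34.5 − 1.5·37.5 = 219.7500; (r_i+r_j)·cross = 9.5·219.7500 = 2087.6250
Σcross = 398.2500 → A = |Σcross|/2 = 199.1250 mm²
Σ(r_i+r_j)·cross = 12327.3750 → first moment M = |Σ|/6 = 2054.5625
R_c = M/A = 2054.5625/199.1250 = 10.3180 mm
θ = 48° = 0.837758 rad
V = θ·R_c·A = 0.837758·10.3180·199.1250 = 1721.226 mm³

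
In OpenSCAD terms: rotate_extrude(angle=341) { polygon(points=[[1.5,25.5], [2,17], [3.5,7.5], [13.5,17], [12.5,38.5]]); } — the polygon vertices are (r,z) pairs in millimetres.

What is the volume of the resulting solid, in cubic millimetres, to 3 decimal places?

Profile (r,z), 5 vertices: (1.5,25.5) (2,17) (3.5,7.5) (13.5,17) (12.5,38.5)
edge 0: (1.5,25.5)→(2,17)  cross = 1.5·17 − 2·25.5 = -25.5000; (r_i+r_j)·cross = 3.5·-25.5000 = -89.2500
edge 1: (2,17)→(3.5,7.5)  cross = 2·7.5 − 3.5·17 = -44.5000; (r_i+r_j)·cross = 5.5·-44.5000 = -244.7500
edge 2: (3.5,7.5)→(13.5,17)  cross = 3.5·17 − 13.5·7.5 = -41.7500; (r_i+r_j)·cross = 17·-41.7500 = -709.7500
edge 3: (13.5,17)→(12.5,38.5)  cross = 13.5·38.5 − 12.5·17 = 307.2500; (r_i+r_j)·cross = 26·307.2500 = 7988.5000
edge 4: (12.5,38.5)→(1.5,25.5)  cross = 12.5·25.5 − 1.5·38.5 = 261.0000; (r_i+r_j)·cross = 14·261.0000 = 3654.0000
Σcross = 456.5000 → A = |Σcross|/2 = 228.2500 mm²
Σ(r_i+r_j)·cross = 10598.7500 → first moment M = |Σ|/6 = 1766.4583
R_c = M/A = 1766.4583/228.2500 = 7.7391 mm
θ = 341° = 5.951573 rad
V = θ·R_c·A = 5.951573·7.7391·228.2500 = 10513.205 mm³

Volume = 10513.205 mm³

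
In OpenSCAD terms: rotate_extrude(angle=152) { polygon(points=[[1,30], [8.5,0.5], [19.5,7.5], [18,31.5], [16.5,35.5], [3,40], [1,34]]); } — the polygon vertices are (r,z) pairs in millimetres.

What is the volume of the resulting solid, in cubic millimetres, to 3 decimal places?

Volume = 14243.202 mm³

Profile (r,z), 7 vertices: (1,30) (8.5,0.5) (19.5,7.5) (18,31.5) (16.5,35.5) (3,40) (1,34)
edge 0: (1,30)→(8.5,0.5)  cross = 1·0.5 − 8.5·30 = -254.5000; (r_i+r_j)·cross = 9.5·-254.5000 = -2417.7500
edge 1: (8.5,0.5)→(19.5,7.5)  cross = 8.5·7.5 − 19.5·0.5 = 54.0000; (r_i+r_j)·cross = 28·54.0000 = 1512.0000
edge 2: (19.5,7.5)→(18,31.5)  cross = 19.5·31.5 − 18·7.5 = 479.2500; (r_i+r_j)·cross = 37.5·479.2500 = 17971.8750
edge 3: (18,31.5)→(16.5,35.5)  cross = 18·35.5 − 16.5·31.5 = 119.2500; (r_i+r_j)·cross = 34.5·119.2500 = 4114.1250
edge 4: (16.5,35.5)→(3,40)  cross = 16.5·40 − 3·35.5 = 553.5000; (r_i+r_j)·cross = 19.5·553.5000 = 10793.2500
edge 5: (3,40)→(1,34)  cross = 3·34 − 1·40 = 62.0000; (r_i+r_j)·cross = 4·62.0000 = 248.0000
edge 6: (1,34)→(1,30)  cross = 1·30 − 1·34 = -4.0000; (r_i+r_j)·cross = 2·-4.0000 = -8.0000
Σcross = 1009.5000 → A = |Σcross|/2 = 504.7500 mm²
Σ(r_i+r_j)·cross = 32213.5000 → first moment M = |Σ|/6 = 5368.9167
R_c = M/A = 5368.9167/504.7500 = 10.6368 mm
θ = 152° = 2.652900 rad
V = θ·R_c·A = 2.652900·10.6368·504.7500 = 14243.202 mm³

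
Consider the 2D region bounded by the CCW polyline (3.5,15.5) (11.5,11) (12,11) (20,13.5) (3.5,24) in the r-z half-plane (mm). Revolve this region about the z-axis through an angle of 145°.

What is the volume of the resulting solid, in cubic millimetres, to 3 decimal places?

Volume = 2480.060 mm³

Profile (r,z), 5 vertices: (3.5,15.5) (11.5,11) (12,11) (20,13.5) (3.5,24)
edge 0: (3.5,15.5)→(11.5,11)  cross = 3.5·11 − 11.5·15.5 = -139.7500; (r_i+r_j)·cross = 15·-139.7500 = -2096.2500
edge 1: (11.5,11)→(12,11)  cross = 11.5·11 − 12·11 = -5.5000; (r_i+r_j)·cross = 23.5·-5.5000 = -129.2500
edge 2: (12,11)→(20,13.5)  cross = 12·13.5 − 20·11 = -58.0000; (r_i+r_j)·cross = 32·-58.0000 = -1856.0000
edge 3: (20,13.5)→(3.5,24)  cross = 20·24 − 3.5·13.5 = 432.7500; (r_i+r_j)·cross = 23.5·432.7500 = 10169.6250
edge 4: (3.5,24)→(3.5,15.5)  cross = 3.5·15.5 − 3.5·24 = -29.7500; (r_i+r_j)·cross = 7·-29.7500 = -208.2500
Σcross = 199.7500 → A = |Σcross|/2 = 99.8750 mm²
Σ(r_i+r_j)·cross = 5879.8750 → first moment M = |Σ|/6 = 979.9792
R_c = M/A = 979.9792/99.8750 = 9.8121 mm
θ = 145° = 2.530727 rad
V = θ·R_c·A = 2.530727·9.8121·99.8750 = 2480.060 mm³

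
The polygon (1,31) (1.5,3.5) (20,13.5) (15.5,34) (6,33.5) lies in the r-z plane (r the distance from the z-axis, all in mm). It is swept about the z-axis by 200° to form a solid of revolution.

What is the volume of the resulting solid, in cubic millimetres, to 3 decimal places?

Volume = 13601.860 mm³

Profile (r,z), 5 vertices: (1,31) (1.5,3.5) (20,13.5) (15.5,34) (6,33.5)
edge 0: (1,31)→(1.5,3.5)  cross = 1·3.5 − 1.5·31 = -43.0000; (r_i+r_j)·cross = 2.5·-43.0000 = -107.5000
edge 1: (1.5,3.5)→(20,13.5)  cross = 1.5·13.5 − 20·3.5 = -49.7500; (r_i+r_j)·cross = 21.5·-49.7500 = -1069.6250
edge 2: (20,13.5)→(15.5,34)  cross = 20·34 − 15.5·13.5 = 470.7500; (r_i+r_j)·cross = 35.5·470.7500 = 16711.6250
edge 3: (15.5,34)→(6,33.5)  cross = 15.5·33.5 − 6·34 = 315.2500; (r_i+r_j)·cross = 21.5·315.2500 = 6777.8750
edge 4: (6,33.5)→(1,31)  cross = 6·31 − 1·33.5 = 152.5000; (r_i+r_j)·cross = 7·152.5000 = 1067.5000
Σcross = 845.7500 → A = |Σcross|/2 = 422.8750 mm²
Σ(r_i+r_j)·cross = 23379.8750 → first moment M = |Σ|/6 = 3896.6458
R_c = M/A = 3896.6458/422.8750 = 9.2147 mm
θ = 200° = 3.490659 rad
V = θ·R_c·A = 3.490659·9.2147·422.8750 = 13601.860 mm³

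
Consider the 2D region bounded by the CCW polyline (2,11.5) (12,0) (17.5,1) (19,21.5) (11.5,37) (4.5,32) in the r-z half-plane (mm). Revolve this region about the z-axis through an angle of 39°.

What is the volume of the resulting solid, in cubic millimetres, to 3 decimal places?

Volume = 3233.946 mm³

Profile (r,z), 6 vertices: (2,11.5) (12,0) (17.5,1) (19,21.5) (11.5,37) (4.5,32)
edge 0: (2,11.5)→(12,0)  cross = 2·0 − 12·11.5 = -138.0000; (r_i+r_j)·cross = 14·-138.0000 = -1932.0000
edge 1: (12,0)→(17.5,1)  cross = 12·1 − 17.5·0 = 12.0000; (r_i+r_j)·cross = 29.5·12.0000 = 354.0000
edge 2: (17.5,1)→(19,21.5)  cross = 17.5·21.5 − 19·1 = 357.2500; (r_i+r_j)·cross = 36.5·357.2500 = 13039.6250
edge 3: (19,21.5)→(11.5,37)  cross = 19·37 − 11.5·21.5 = 455.7500; (r_i+r_j)·cross = 30.5·455.7500 = 13900.3750
edge 4: (11.5,37)→(4.5,32)  cross = 11.5·32 − 4.5·37 = 201.5000; (r_i+r_j)·cross = 16·201.5000 = 3224.0000
edge 5: (4.5,32)→(2,11.5)  cross = 4.5·11.5 − 2·32 = -12.2500; (r_i+r_j)·cross = 6.5·-12.2500 = -79.6250
Σcross = 876.2500 → A = |Σcross|/2 = 438.1250 mm²
Σ(r_i+r_j)·cross = 28506.3750 → first moment M = |Σ|/6 = 4751.0625
R_c = M/A = 4751.0625/438.1250 = 10.8441 mm
θ = 39° = 0.680678 rad
V = θ·R_c·A = 0.680678·10.8441·438.1250 = 3233.946 mm³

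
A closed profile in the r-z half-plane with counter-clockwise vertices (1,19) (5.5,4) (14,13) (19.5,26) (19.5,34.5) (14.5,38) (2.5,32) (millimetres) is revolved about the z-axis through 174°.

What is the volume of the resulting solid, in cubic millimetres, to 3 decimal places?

Profile (r,z), 7 vertices: (1,19) (5.5,4) (14,13) (19.5,26) (19.5,34.5) (14.5,38) (2.5,32)
edge 0: (1,19)→(5.5,4)  cross = 1·4 − 5.5·19 = -100.5000; (r_i+r_j)·cross = 6.5·-100.5000 = -653.2500
edge 1: (5.5,4)→(14,13)  cross = 5.5·13 − 14·4 = 15.5000; (r_i+r_j)·cross = 19.5·15.5000 = 302.2500
edge 2: (14,13)→(19.5,26)  cross = 14·26 − 19.5·13 = 110.5000; (r_i+r_j)·cross = 33.5·110.5000 = 3701.7500
edge 3: (19.5,26)→(19.5,34.5)  cross = 19.5·34.5 − 19.5·26 = 165.7500; (r_i+r_j)·cross = 39·165.7500 = 6464.2500
edge 4: (19.5,34.5)→(14.5,38)  cross = 19.5·38 − 14.5·34.5 = 240.7500; (r_i+r_j)·cross = 34·240.7500 = 8185.5000
edge 5: (14.5,38)→(2.5,32)  cross = 14.5·32 − 2.5·38 = 369.0000; (r_i+r_j)·cross = 17·369.0000 = 6273.0000
edge 6: (2.5,32)→(1,19)  cross = 2.5·19 − 1·32 = 15.5000; (r_i+r_j)·cross = 3.5·15.5000 = 54.2500
Σcross = 816.5000 → A = |Σcross|/2 = 408.2500 mm²
Σ(r_i+r_j)·cross = 24327.7500 → first moment M = |Σ|/6 = 4054.6250
R_c = M/A = 4054.6250/408.2500 = 9.9317 mm
θ = 174° = 3.036873 rad
V = θ·R_c·A = 3.036873·9.9317·408.2500 = 12313.381 mm³

Volume = 12313.381 mm³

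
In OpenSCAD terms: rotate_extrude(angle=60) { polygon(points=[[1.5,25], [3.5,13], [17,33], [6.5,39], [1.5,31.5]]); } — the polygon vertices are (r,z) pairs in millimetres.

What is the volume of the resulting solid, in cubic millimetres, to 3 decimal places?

Volume = 1601.820 mm³

Profile (r,z), 5 vertices: (1.5,25) (3.5,13) (17,33) (6.5,39) (1.5,31.5)
edge 0: (1.5,25)→(3.5,13)  cross = 1.5·13 − 3.5·25 = -68.0000; (r_i+r_j)·cross = 5·-68.0000 = -340.0000
edge 1: (3.5,13)→(17,33)  cross = 3.5·33 − 17·13 = -105.5000; (r_i+r_j)·cross = 20.5·-105.5000 = -2162.7500
edge 2: (17,33)→(6.5,39)  cross = 17·39 − 6.5·33 = 448.5000; (r_i+r_j)·cross = 23.5·448.5000 = 10539.7500
edge 3: (6.5,39)→(1.5,31.5)  cross = 6.5·31.5 − 1.5·39 = 146.2500; (r_i+r_j)·cross = 8·146.2500 = 1170.0000
edge 4: (1.5,31.5)→(1.5,25)  cross = 1.5·25 − 1.5·31.5 = -9.7500; (r_i+r_j)·cross = 3·-9.7500 = -29.2500
Σcross = 411.5000 → A = |Σcross|/2 = 205.7500 mm²
Σ(r_i+r_j)·cross = 9177.7500 → first moment M = |Σ|/6 = 1529.6250
R_c = M/A = 1529.6250/205.7500 = 7.4344 mm
θ = 60° = 1.047198 rad
V = θ·R_c·A = 1.047198·7.4344·205.7500 = 1601.820 mm³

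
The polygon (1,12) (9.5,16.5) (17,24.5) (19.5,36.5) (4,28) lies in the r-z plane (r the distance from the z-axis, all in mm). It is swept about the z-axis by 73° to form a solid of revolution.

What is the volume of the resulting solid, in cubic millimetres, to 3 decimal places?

Volume = 2637.632 mm³

Profile (r,z), 5 vertices: (1,12) (9.5,16.5) (17,24.5) (19.5,36.5) (4,28)
edge 0: (1,12)→(9.5,16.5)  cross = 1·16.5 − 9.5·12 = -97.5000; (r_i+r_j)·cross = 10.5·-97.5000 = -1023.7500
edge 1: (9.5,16.5)→(17,24.5)  cross = 9.5·24.5 − 17·16.5 = -47.7500; (r_i+r_j)·cross = 26.5·-47.7500 = -1265.3750
edge 2: (17,24.5)→(19.5,36.5)  cross = 17·36.5 − 19.5·24.5 = 142.7500; (r_i+r_j)·cross = 36.5·142.7500 = 5210.3750
edge 3: (19.5,36.5)→(4,28)  cross = 19.5·28 − 4·36.5 = 400.0000; (r_i+r_j)·cross = 23.5·400.0000 = 9400.0000
edge 4: (4,28)→(1,12)  cross = 4·12 − 1·28 = 20.0000; (r_i+r_j)·cross = 5·20.0000 = 100.0000
Σcross = 417.5000 → A = |Σcross|/2 = 208.7500 mm²
Σ(r_i+r_j)·cross = 12421.2500 → first moment M = |Σ|/6 = 2070.2083
R_c = M/A = 2070.2083/208.7500 = 9.9172 mm
θ = 73° = 1.274090 rad
V = θ·R_c·A = 1.274090·9.9172·208.7500 = 2637.632 mm³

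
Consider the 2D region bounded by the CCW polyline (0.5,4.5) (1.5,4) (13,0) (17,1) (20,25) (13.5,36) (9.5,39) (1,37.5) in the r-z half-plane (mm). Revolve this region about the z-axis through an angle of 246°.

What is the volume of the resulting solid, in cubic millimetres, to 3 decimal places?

Profile (r,z), 8 vertices: (0.5,4.5) (1.5,4) (13,0) (17,1) (20,25) (13.5,36) (9.5,39) (1,37.5)
edge 0: (0.5,4.5)→(1.5,4)  cross = 0.5·4 − 1.5·4.5 = -4.7500; (r_i+r_j)·cross = 2·-4.7500 = -9.5000
edge 1: (1.5,4)→(13,0)  cross = 1.5·0 − 13·4 = -52.0000; (r_i+r_j)·cross = 14.5·-52.0000 = -754.0000
edge 2: (13,0)→(17,1)  cross = 13·1 − 17·0 = 13.0000; (r_i+r_j)·cross = 30·13.0000 = 390.0000
edge 3: (17,1)→(20,25)  cross = 17·25 − 20·1 = 405.0000; (r_i+r_j)·cross = 37·405.0000 = 14985.0000
edge 4: (20,25)→(13.5,36)  cross = 20·36 − 13.5·25 = 382.5000; (r_i+r_j)·cross = 33.5·382.5000 = 12813.7500
edge 5: (13.5,36)→(9.5,39)  cross = 13.5·39 − 9.5·36 = 184.5000; (r_i+r_j)·cross = 23·184.5000 = 4243.5000
edge 6: (9.5,39)→(1,37.5)  cross = 9.5·37.5 − 1·39 = 317.2500; (r_i+r_j)·cross = 10.5·317.2500 = 3331.1250
edge 7: (1,37.5)→(0.5,4.5)  cross = 1·4.5 − 0.5·37.5 = -14.2500; (r_i+r_j)·cross = 1.5·-14.2500 = -21.3750
Σcross = 1231.2500 → A = |Σcross|/2 = 615.6250 mm²
Σ(r_i+r_j)·cross = 34978.5000 → first moment M = |Σ|/6 = 5829.7500
R_c = M/A = 5829.7500/615.6250 = 9.4696 mm
θ = 246° = 4.293510 rad
V = θ·R_c·A = 4.293510·9.4696·615.6250 = 25030.090 mm³

Volume = 25030.090 mm³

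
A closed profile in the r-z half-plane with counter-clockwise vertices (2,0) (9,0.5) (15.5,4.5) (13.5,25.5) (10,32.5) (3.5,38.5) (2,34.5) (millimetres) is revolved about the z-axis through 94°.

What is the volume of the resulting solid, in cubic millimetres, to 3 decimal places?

Volume = 5047.198 mm³

Profile (r,z), 7 vertices: (2,0) (9,0.5) (15.5,4.5) (13.5,25.5) (10,32.5) (3.5,38.5) (2,34.5)
edge 0: (2,0)→(9,0.5)  cross = 2·0.5 − 9·0 = 1.0000; (r_i+r_j)·cross = 11·1.0000 = 11.0000
edge 1: (9,0.5)→(15.5,4.5)  cross = 9·4.5 − 15.5·0.5 = 32.7500; (r_i+r_j)·cross = 24.5·32.7500 = 802.3750
edge 2: (15.5,4.5)→(13.5,25.5)  cross = 15.5·25.5 − 13.5·4.5 = 334.5000; (r_i+r_j)·cross = 29·334.5000 = 9700.5000
edge 3: (13.5,25.5)→(10,32.5)  cross = 13.5·32.5 − 10·25.5 = 183.7500; (r_i+r_j)·cross = 23.5·183.7500 = 4318.1250
edge 4: (10,32.5)→(3.5,38.5)  cross = 10·38.5 − 3.5·32.5 = 271.2500; (r_i+r_j)·cross = 13.5·271.2500 = 3661.8750
edge 5: (3.5,38.5)→(2,34.5)  cross = 3.5·34.5 − 2·38.5 = 43.7500; (r_i+r_j)·cross = 5.5·43.7500 = 240.6250
edge 6: (2,34.5)→(2,0)  cross = 2·0 − 2·34.5 = -69.0000; (r_i+r_j)·cross = 4·-69.0000 = -276.0000
Σcross = 798.0000 → A = |Σcross|/2 = 399.0000 mm²
Σ(r_i+r_j)·cross = 18458.5000 → first moment M = |Σ|/6 = 3076.4167
R_c = M/A = 3076.4167/399.0000 = 7.7103 mm
θ = 94° = 1.640609 rad
V = θ·R_c·A = 1.640609·7.7103·399.0000 = 5047.198 mm³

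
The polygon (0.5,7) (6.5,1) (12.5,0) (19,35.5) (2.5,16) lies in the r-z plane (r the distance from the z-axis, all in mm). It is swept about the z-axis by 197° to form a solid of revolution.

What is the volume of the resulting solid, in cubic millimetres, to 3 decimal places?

Profile (r,z), 5 vertices: (0.5,7) (6.5,1) (12.5,0) (19,35.5) (2.5,16)
edge 0: (0.5,7)→(6.5,1)  cross = 0.5·1 − 6.5·7 = -45.0000; (r_i+r_j)·cross = 7·-45.0000 = -315.0000
edge 1: (6.5,1)→(12.5,0)  cross = 6.5·0 − 12.5·1 = -12.5000; (r_i+r_j)·cross = 19·-12.5000 = -237.5000
edge 2: (12.5,0)→(19,35.5)  cross = 12.5·35.5 − 19·0 = 443.7500; (r_i+r_j)·cross = 31.5·443.7500 = 13978.1250
edge 3: (19,35.5)→(2.5,16)  cross = 19·16 − 2.5·35.5 = 215.2500; (r_i+r_j)·cross = 21.5·215.2500 = 4627.8750
edge 4: (2.5,16)→(0.5,7)  cross = 2.5·7 − 0.5·16 = 9.5000; (r_i+r_j)·cross = 3·9.5000 = 28.5000
Σcross = 611.0000 → A = |Σcross|/2 = 305.5000 mm²
Σ(r_i+r_j)·cross = 18082.0000 → first moment M = |Σ|/6 = 3013.6667
R_c = M/A = 3013.6667/305.5000 = 9.8647 mm
θ = 197° = 3.438299 rad
V = θ·R_c·A = 3.438299·9.8647·305.5000 = 10361.886 mm³

Volume = 10361.886 mm³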